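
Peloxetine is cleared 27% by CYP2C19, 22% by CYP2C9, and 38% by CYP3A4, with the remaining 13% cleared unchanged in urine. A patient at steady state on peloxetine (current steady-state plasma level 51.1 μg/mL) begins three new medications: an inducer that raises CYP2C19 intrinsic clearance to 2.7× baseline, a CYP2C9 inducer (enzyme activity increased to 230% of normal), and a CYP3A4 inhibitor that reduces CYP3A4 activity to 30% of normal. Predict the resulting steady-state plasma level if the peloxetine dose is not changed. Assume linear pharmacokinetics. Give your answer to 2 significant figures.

The CYP2C19 pathway (27% of clearance) rises to 2.7× activity: 0.27 × 2.7 = 0.729.
The CYP2C9 pathway (22% of clearance) increases to 2.3× activity: 0.22 × 2.3 = 0.506.
The CYP3A4 pathway (38% of clearance) drops to 0.3× activity: 0.38 × 0.3 = 0.114.
Non-CYP routes (13%) are unchanged.
CL_new/CL_old = 0.729 + 0.506 + 0.114 + 0.13 = 1.479.
Dividing the baseline by the relative clearance: 51.1 / 1.479 = 35 μg/mL.

35 μg/mL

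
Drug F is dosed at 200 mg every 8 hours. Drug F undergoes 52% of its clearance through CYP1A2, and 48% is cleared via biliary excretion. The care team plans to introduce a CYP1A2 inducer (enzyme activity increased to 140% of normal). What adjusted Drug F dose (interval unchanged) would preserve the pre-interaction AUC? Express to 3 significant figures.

242 mg

CYP1A2: 0.52 × 1.4 = 0.728
Other: 0.48 (unchanged)
CL_new/CL_old = 0.728 + 0.48 = 1.208.
To maintain the same steady-state level, dose must scale with clearance: new dose = 200 × 1.208 = 242 mg.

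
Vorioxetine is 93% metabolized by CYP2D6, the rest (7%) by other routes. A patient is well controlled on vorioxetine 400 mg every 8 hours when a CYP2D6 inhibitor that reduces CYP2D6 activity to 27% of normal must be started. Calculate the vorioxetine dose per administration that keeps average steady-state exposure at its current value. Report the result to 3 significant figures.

128 mg

The CYP2D6 pathway (93% of clearance) is reduced to 0.27× activity: 0.93 × 0.27 = 0.2511.
Non-CYP routes (7%) are unchanged.
New clearance relative to baseline: 0.2511 + 0.07 = 0.3211.
To maintain the same steady-state level, dose must scale with clearance: new dose = 400 × 0.3211 = 128 mg.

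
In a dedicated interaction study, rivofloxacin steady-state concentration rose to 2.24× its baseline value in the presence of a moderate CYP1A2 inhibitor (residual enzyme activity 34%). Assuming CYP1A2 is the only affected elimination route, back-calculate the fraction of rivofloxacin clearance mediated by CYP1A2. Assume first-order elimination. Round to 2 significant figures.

Let x = fm,CYP1A2. Because steady-state concentration ∝ 1/CL, relative clearance fell to 1/2.24 = 0.4464.
Only the CYP1A2 route changed, so 0.4464 = x·0.34 + (1 − x), giving x = 0.84.

0.84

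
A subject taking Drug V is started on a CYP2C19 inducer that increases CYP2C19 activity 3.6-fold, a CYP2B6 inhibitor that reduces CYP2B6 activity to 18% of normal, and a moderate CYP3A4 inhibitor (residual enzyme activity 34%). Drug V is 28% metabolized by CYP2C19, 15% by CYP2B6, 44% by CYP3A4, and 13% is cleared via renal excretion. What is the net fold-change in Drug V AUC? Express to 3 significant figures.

The CYP2C19 pathway (28% of clearance) is boosted to 3.6× activity: 0.28 × 3.6 = 1.008.
The CYP2B6 pathway (15% of clearance) is reduced to 0.18× activity: 0.15 × 0.18 = 0.027.
The CYP3A4 pathway (44% of clearance) falls to 0.34× activity: 0.44 × 0.34 = 0.1496.
The remaining 13% of clearance is unaffected.
CL_new/CL_old = 1.008 + 0.027 + 0.1496 + 0.13 = 1.3146.
Because AUC varies inversely with clearance, the combined effect is 1 / 1.3146 = 0.761.

0.761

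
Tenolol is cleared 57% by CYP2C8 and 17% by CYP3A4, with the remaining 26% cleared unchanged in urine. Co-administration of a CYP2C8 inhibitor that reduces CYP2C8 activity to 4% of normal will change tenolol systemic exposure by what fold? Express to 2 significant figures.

The CYP2C8 pathway (57% of clearance) is reduced to 0.04× activity: 0.57 × 0.04 = 0.0228.
CYP3A4 (17%) and the residual 26% are unaffected.
Relative clearance = 0.0228 + 0.17 + 0.26 = 0.4528.
Since systemic exposure ∝ 1/CL, the ratio is 1 / 0.4528 = 2.2.

2.2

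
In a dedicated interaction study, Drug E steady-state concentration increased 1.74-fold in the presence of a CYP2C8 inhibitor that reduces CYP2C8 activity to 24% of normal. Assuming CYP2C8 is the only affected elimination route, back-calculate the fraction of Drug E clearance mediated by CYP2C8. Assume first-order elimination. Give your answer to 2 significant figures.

CL'/CL = 1 / 1.74 = 0.5747
0.24·fm + (1 − fm) = 0.5747
fm = (0.5747 − 1) / (0.24 − 1) = 0.56

0.56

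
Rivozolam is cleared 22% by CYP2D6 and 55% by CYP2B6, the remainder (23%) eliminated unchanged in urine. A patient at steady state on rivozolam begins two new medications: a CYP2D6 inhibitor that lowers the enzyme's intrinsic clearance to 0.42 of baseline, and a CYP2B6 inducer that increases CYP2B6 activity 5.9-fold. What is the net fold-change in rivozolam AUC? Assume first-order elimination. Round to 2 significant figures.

0.28

CYP2D6: 0.22 × 0.42 = 0.0924
CYP2B6: 0.55 × 5.9 = 3.245
Other: 0.23 (unchanged)
CL_new/CL_old = 0.0924 + 3.245 + 0.23 = 3.5674.
AUC ∝ 1/CL: fold-change = 1 / 3.5674 = 0.28.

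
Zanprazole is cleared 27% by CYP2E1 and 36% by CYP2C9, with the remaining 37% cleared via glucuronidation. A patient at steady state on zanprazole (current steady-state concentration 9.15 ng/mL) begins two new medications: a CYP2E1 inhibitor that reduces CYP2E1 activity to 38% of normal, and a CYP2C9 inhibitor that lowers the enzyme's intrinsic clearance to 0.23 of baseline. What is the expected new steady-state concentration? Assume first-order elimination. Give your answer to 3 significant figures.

16.5 ng/mL

The CYP2E1 pathway (27% of clearance) is reduced to 0.38× activity: 0.27 × 0.38 = 0.1026.
The CYP2C9 pathway (36% of clearance) is reduced to 0.23× activity: 0.36 × 0.23 = 0.0828.
Non-CYP routes (37%) are unchanged.
CL_new/CL_old = 0.1026 + 0.0828 + 0.37 = 0.5554.
New steady-state concentration = 9.15 / 0.5554 = 16.5 ng/mL (concentration scales inversely with clearance).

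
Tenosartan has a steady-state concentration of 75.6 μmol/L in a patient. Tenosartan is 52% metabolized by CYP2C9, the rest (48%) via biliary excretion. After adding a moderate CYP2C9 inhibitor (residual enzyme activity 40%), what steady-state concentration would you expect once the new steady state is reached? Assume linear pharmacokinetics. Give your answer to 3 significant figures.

The CYP2C9 pathway (52% of clearance) drops to 0.4× activity: 0.52 × 0.4 = 0.208.
Non-CYP routes (48%) are unchanged.
New clearance relative to baseline: 0.208 + 0.48 = 0.688.
New steady-state concentration = baseline ÷ relative clearance = 75.6 / 0.688 = 110 μmol/L.

110 μmol/L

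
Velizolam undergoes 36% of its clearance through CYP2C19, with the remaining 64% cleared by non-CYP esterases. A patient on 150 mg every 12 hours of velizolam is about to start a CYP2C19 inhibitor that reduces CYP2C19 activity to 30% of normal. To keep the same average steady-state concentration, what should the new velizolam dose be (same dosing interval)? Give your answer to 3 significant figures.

The CYP2C19 pathway (36% of clearance) is reduced to 0.3× activity: 0.36 × 0.3 = 0.108.
The remaining 64% of clearance is unaffected.
New clearance relative to baseline: 0.108 + 0.64 = 0.748.
Css,avg = (dose rate)/CL, so holding Css fixed requires dose ∝ CL: 150 × 0.748 = 112 mg.

112 mg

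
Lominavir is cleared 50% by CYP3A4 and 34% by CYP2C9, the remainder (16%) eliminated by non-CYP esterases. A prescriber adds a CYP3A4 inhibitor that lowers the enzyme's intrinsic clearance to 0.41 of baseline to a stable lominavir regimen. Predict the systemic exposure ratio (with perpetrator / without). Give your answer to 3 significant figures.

1.42

The CYP3A4 pathway (50% of clearance) drops to 0.41× activity: 0.5 × 0.41 = 0.205.
CYP2C9 (34%) and the residual 16% are unaffected.
New clearance relative to baseline: 0.205 + 0.34 + 0.16 = 0.705.
Systemic exposure ratio = CL_old/CL_new = 1 / 0.705 = 1.42.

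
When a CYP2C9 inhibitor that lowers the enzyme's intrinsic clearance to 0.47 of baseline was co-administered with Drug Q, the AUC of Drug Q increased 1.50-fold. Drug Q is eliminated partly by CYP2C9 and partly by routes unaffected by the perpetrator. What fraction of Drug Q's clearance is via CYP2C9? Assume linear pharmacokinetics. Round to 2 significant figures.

Write x for the fraction cleared via CYP2C9. The observed AUC change means clearance fell to 1/1.50 = 0.6667 of baseline.
Only the CYP2C9 route changed, so 0.6667 = x·0.47 + (1 − x), giving x = 0.63.

0.63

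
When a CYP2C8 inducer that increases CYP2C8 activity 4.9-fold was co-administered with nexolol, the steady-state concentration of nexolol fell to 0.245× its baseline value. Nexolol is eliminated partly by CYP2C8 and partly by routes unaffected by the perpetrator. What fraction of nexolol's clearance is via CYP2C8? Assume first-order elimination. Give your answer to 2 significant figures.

Let fm be the CYP2C8 fraction. New clearance relative to baseline = fm × 4.9 + (1 − fm).
Steady-state concentration ratio = 1 / (new CL fraction), so new CL fraction = 1 / 0.245 = 4.082.
fm × 4.9 + 1 − fm = 4.082  ⇒  fm × (4.9 − 1) = 3.082  ⇒  fm = 0.79.

0.79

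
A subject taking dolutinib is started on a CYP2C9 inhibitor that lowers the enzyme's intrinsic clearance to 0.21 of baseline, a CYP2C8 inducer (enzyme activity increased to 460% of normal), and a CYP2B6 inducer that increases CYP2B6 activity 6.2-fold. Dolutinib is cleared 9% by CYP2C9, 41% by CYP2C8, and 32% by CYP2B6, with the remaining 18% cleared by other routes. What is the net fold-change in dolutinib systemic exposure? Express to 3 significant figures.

The CYP2C9 pathway (9% of clearance) drops to 0.21× activity: 0.09 × 0.21 = 0.0189.
The CYP2C8 pathway (41% of clearance) is boosted to 4.6× activity: 0.41 × 4.6 = 1.886.
The CYP2B6 pathway (32% of clearance) rises to 6.2× activity: 0.32 × 6.2 = 1.984.
The remaining 18% of clearance is unaffected.
New clearance relative to baseline: 0.0189 + 1.886 + 1.984 + 0.18 = 4.0689.
Systemic exposure ∝ 1/CL: fold-change = 1 / 4.0689 = 0.246.

0.246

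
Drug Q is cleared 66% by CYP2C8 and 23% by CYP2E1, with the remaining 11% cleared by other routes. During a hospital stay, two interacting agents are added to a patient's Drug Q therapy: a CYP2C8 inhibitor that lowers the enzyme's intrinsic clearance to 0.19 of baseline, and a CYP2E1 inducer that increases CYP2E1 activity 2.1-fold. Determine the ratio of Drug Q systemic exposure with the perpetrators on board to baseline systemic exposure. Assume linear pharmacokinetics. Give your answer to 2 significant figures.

The CYP2C8 pathway (66% of clearance) is reduced to 0.19× activity: 0.66 × 0.19 = 0.1254.
The CYP2E1 pathway (23% of clearance) rises to 2.1× activity: 0.23 × 2.1 = 0.483.
Non-CYP routes (11%) are unchanged.
CL_new/CL_old = 0.1254 + 0.483 + 0.11 = 0.7184.
Systemic exposure ∝ 1/CL: fold-change = 1 / 0.7184 = 1.4.

1.4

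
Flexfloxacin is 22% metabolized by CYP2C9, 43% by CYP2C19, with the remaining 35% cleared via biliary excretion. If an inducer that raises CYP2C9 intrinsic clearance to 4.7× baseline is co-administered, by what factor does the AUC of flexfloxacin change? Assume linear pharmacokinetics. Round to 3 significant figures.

0.551

The CYP2C9 pathway (22% of clearance) is boosted to 4.7× activity: 0.22 × 4.7 = 1.034.
CYP2C19 (43%) and the residual 35% are unaffected.
CL_new/CL_old = 1.034 + 0.43 + 0.35 = 1.814.
AUC is inversely proportional to clearance, so the fold-change is 1 / 1.814 = 0.551.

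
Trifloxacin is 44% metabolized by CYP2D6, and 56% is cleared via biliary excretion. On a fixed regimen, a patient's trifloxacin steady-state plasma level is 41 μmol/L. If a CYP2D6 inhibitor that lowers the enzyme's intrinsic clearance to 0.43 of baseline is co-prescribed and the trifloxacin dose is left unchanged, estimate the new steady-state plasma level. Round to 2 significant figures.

The CYP2D6 pathway (44% of clearance) falls to 0.43× activity: 0.44 × 0.43 = 0.1892.
Non-CYP routes (56%) are unchanged.
CL_new/CL_old = 0.1892 + 0.56 = 0.7492.
Steady-state plasma level ∝ 1/CL, so new value = 41 / 0.7492 = 55 μmol/L.

55 μmol/L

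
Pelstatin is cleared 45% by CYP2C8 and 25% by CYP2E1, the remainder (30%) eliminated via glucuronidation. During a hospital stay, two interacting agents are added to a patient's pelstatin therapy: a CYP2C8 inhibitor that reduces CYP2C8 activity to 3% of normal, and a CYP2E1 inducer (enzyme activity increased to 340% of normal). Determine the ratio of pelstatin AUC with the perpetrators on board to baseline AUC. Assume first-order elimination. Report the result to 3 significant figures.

The CYP2C8 pathway (45% of clearance) is reduced to 0.03× activity: 0.45 × 0.03 = 0.0135.
The CYP2E1 pathway (25% of clearance) increases to 3.4× activity: 0.25 × 3.4 = 0.85.
The remaining 30% of clearance is unaffected.
New clearance relative to baseline: 0.0135 + 0.85 + 0.3 = 1.1635.
Because AUC varies inversely with clearance, the combined effect is 1 / 1.1635 = 0.859.

0.859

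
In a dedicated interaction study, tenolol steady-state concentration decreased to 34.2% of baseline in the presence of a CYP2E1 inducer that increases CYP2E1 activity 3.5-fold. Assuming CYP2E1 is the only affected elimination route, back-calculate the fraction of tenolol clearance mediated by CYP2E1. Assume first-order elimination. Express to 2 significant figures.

CL'/CL = 1 / 0.342 = 2.924
3.5·fm + (1 − fm) = 2.924
fm = (2.924 − 1) / (3.5 − 1) = 0.77

0.77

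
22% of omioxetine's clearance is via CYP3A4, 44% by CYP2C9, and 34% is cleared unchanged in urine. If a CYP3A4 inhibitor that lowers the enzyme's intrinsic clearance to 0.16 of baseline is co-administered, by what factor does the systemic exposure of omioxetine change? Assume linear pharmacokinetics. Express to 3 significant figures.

CYP3A4: 0.22 × 0.16 = 0.0352
CYP2C9: 0.44 (unchanged)
Other: 0.34 (unchanged)
CL_new/CL_old = 0.0352 + 0.44 + 0.34 = 0.8152.
Systemic exposure ratio = CL_old/CL_new = 1 / 0.8152 = 1.23.

1.23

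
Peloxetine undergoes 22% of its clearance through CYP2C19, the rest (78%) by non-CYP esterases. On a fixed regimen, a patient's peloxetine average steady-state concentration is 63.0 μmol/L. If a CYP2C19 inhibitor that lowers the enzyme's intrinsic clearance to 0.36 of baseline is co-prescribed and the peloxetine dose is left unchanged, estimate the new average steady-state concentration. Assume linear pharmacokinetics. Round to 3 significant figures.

The CYP2C19 pathway (22% of clearance) drops to 0.36× activity: 0.22 × 0.36 = 0.0792.
The remaining 78% of clearance is unaffected.
New clearance relative to baseline: 0.0792 + 0.78 = 0.8592.
New average steady-state concentration = baseline ÷ relative clearance = 63.0 / 0.8592 = 73.3 μmol/L.

73.3 μmol/L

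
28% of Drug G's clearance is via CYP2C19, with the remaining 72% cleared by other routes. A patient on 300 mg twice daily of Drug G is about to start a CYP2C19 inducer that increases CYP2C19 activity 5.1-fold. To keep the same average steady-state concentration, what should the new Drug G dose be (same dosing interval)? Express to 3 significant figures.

644 mg

The CYP2C19 pathway (28% of clearance) increases to 5.1× activity: 0.28 × 5.1 = 1.428.
The remaining 72% of clearance is unaffected.
Relative clearance = 1.428 + 0.72 = 2.148.
Exposure is unchanged when dose changes in proportion to clearance. New dose = 300 mg × 2.148 = 644 mg.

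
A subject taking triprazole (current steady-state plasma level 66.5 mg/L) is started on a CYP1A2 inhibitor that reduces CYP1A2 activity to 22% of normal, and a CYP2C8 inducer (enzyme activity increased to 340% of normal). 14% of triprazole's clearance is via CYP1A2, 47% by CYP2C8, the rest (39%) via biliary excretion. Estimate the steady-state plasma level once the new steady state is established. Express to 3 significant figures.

32.9 mg/L

The CYP1A2 pathway (14% of clearance) drops to 0.22× activity: 0.14 × 0.22 = 0.0308.
The CYP2C8 pathway (47% of clearance) is boosted to 3.4× activity: 0.47 × 3.4 = 1.598.
Non-CYP routes (39%) are unchanged.
Relative clearance = 0.0308 + 1.598 + 0.39 = 2.0188.
Dividing the baseline by the relative clearance: 66.5 / 2.0188 = 32.9 mg/L.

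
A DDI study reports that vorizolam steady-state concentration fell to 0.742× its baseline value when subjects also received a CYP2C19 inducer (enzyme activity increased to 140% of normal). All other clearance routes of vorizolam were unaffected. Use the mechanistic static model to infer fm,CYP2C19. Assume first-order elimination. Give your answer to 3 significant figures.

0.869

Call the CYP2C19 fraction fm. After the interaction, CL_new/CL_old = fm × 1.4 + (1 − fm).
Steady-state concentration ratio = 1 / (new CL fraction), so new CL fraction = 1 / 0.742 = 1.348.
fm × 1.4 + 1 − fm = 1.348  ⇒  fm × (1.4 − 1) = 0.3477  ⇒  fm = 0.869.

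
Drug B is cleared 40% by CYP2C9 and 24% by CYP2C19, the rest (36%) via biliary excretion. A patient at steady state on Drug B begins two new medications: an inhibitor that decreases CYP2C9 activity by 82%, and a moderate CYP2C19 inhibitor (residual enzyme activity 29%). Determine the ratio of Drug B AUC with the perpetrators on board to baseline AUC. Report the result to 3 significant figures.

1.99

The CYP2C9 pathway (40% of clearance) is reduced to 0.18× activity: 0.4 × 0.18 = 0.072.
The CYP2C19 pathway (24% of clearance) drops to 0.29× activity: 0.24 × 0.29 = 0.0696.
Non-CYP routes (36%) are unchanged.
Relative clearance = 0.072 + 0.0696 + 0.36 = 0.5016.
Net AUC ratio = 1 / 0.5016 = 1.99.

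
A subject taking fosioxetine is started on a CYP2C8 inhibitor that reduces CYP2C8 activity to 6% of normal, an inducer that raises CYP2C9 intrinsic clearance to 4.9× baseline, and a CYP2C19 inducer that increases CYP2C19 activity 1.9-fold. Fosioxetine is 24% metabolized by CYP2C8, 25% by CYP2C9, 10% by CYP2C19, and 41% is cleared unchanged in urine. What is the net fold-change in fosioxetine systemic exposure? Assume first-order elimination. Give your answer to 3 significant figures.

0.544

The CYP2C8 pathway (24% of clearance) drops to 0.06× activity: 0.24 × 0.06 = 0.0144.
The CYP2C9 pathway (25% of clearance) increases to 4.9× activity: 0.25 × 4.9 = 1.225.
The CYP2C19 pathway (10% of clearance) increases to 1.9× activity: 0.1 × 1.9 = 0.19.
The remaining 41% of clearance is unaffected.
Relative clearance = 0.0144 + 1.225 + 0.19 + 0.41 = 1.8394.
Net systemic exposure ratio = 1 / 1.8394 = 0.544.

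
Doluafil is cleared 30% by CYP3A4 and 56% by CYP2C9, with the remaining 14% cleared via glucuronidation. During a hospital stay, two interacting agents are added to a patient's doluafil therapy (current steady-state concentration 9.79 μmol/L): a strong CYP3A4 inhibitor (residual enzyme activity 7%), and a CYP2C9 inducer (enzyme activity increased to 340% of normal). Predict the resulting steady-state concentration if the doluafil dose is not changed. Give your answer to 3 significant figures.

4.74 μmol/L

The CYP3A4 pathway (30% of clearance) is reduced to 0.07× activity: 0.3 × 0.07 = 0.021.
The CYP2C9 pathway (56% of clearance) increases to 3.4× activity: 0.56 × 3.4 = 1.904.
The remaining 14% of clearance is unaffected.
CL_new/CL_old = 0.021 + 1.904 + 0.14 = 2.065.
Steady-state concentration ∝ 1/CL: new value = 9.79 / 2.065 = 4.74 μmol/L.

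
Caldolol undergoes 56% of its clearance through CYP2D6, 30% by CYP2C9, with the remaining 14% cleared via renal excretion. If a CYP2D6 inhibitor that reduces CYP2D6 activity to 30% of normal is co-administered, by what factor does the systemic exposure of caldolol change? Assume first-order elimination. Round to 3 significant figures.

CYP2D6: 0.56 × 0.3 = 0.168
CYP2C9: 0.3 (unchanged)
Other: 0.14 (unchanged)
New clearance relative to baseline: 0.168 + 0.3 + 0.14 = 0.608.
Since systemic exposure ∝ 1/CL, the ratio is 1 / 0.608 = 1.64.

1.64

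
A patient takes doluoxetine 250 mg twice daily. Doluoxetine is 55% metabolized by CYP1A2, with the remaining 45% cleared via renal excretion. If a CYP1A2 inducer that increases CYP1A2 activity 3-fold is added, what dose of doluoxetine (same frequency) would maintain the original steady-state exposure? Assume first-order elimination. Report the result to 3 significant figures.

525 mg

The CYP1A2 pathway (55% of clearance) is boosted to 3× activity: 0.55 × 3 = 1.65.
The remaining 45% of clearance is unaffected.
Relative clearance = 1.65 + 0.45 = 2.1.
Css,avg = (dose rate)/CL, so holding Css fixed requires dose ∝ CL: 250 × 2.1 = 525 mg.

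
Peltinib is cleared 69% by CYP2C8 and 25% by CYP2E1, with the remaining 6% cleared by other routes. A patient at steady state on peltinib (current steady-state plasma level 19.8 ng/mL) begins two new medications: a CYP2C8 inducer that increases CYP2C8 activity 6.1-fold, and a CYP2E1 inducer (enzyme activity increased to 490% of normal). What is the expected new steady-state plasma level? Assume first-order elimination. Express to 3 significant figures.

3.60 ng/mL

CYP2C8: 0.69 × 6.1 = 4.209
CYP2E1: 0.25 × 4.9 = 1.225
Other: 0.06 (unchanged)
Relative clearance = 4.209 + 1.225 + 0.06 = 5.494.
New steady-state plasma level = 19.8 / 5.494 = 3.60 ng/mL (concentration scales inversely with clearance).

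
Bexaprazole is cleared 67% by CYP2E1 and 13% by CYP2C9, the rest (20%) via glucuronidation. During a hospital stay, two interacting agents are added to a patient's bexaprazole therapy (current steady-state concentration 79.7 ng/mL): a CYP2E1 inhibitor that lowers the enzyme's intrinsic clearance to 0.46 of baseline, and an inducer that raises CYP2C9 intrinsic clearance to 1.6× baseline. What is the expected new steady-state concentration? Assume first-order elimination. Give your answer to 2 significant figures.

1.1 × 10² ng/mL

The CYP2E1 pathway (67% of clearance) is reduced to 0.46× activity: 0.67 × 0.46 = 0.3082.
The CYP2C9 pathway (13% of clearance) increases to 1.6× activity: 0.13 × 1.6 = 0.208.
Non-CYP routes (20%) are unchanged.
New clearance relative to baseline: 0.3082 + 0.208 + 0.2 = 0.7162.
Dividing the baseline by the relative clearance: 79.7 / 0.7162 = 1.1 × 10² ng/mL.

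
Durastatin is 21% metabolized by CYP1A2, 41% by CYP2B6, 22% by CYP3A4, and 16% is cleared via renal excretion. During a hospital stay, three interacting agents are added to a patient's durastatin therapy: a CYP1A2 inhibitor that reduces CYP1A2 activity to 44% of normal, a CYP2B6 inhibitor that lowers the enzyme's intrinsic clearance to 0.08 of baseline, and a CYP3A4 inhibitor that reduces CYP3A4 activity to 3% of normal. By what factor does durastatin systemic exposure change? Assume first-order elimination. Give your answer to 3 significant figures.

The CYP1A2 pathway (21% of clearance) falls to 0.44× activity: 0.21 × 0.44 = 0.0924.
The CYP2B6 pathway (41% of clearance) falls to 0.08× activity: 0.41 × 0.08 = 0.0328.
The CYP3A4 pathway (22% of clearance) drops to 0.03× activity: 0.22 × 0.03 = 0.0066.
The remaining 16% of clearance is unaffected.
New clearance relative to baseline: 0.0924 + 0.0328 + 0.0066 + 0.16 = 0.2918.
Systemic exposure ∝ 1/CL: fold-change = 1 / 0.2918 = 3.43.

3.43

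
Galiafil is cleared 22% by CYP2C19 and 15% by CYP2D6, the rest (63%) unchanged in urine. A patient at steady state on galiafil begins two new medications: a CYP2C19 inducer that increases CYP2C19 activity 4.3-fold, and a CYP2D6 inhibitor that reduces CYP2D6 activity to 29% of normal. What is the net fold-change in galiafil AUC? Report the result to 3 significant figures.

0.617

The CYP2C19 pathway (22% of clearance) rises to 4.3× activity: 0.22 × 4.3 = 0.946.
The CYP2D6 pathway (15% of clearance) is reduced to 0.29× activity: 0.15 × 0.29 = 0.0435.
Non-CYP routes (63%) are unchanged.
Relative clearance = 0.946 + 0.0435 + 0.63 = 1.6195.
AUC ∝ 1/CL: fold-change = 1 / 1.6195 = 0.617.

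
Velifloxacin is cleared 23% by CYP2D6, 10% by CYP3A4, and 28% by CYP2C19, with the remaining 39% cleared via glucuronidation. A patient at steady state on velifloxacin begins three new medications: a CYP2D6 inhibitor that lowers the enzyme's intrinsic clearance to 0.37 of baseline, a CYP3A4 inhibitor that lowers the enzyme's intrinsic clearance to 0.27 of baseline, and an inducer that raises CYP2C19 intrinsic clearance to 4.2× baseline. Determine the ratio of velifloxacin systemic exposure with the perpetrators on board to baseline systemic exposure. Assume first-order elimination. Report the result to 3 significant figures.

0.596

CYP2D6: 0.23 × 0.37 = 0.0851
CYP3A4: 0.1 × 0.27 = 0.027
CYP2C19: 0.28 × 4.2 = 1.176
Other: 0.39 (unchanged)
CL_new/CL_old = 0.0851 + 0.027 + 1.176 + 0.39 = 1.6781.
Net systemic exposure ratio = 1 / 1.6781 = 0.596.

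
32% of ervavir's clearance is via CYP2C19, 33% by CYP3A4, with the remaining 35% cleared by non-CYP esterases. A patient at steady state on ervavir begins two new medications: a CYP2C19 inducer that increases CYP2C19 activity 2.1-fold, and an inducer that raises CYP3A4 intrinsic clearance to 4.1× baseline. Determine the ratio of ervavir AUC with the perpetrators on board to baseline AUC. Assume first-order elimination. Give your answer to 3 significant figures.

0.421

The CYP2C19 pathway (32% of clearance) increases to 2.1× activity: 0.32 × 2.1 = 0.672.
The CYP3A4 pathway (33% of clearance) is boosted to 4.1× activity: 0.33 × 4.1 = 1.353.
Non-CYP routes (35%) are unchanged.
Relative clearance = 0.672 + 1.353 + 0.35 = 2.375.
Net AUC ratio = 1 / 2.375 = 0.421.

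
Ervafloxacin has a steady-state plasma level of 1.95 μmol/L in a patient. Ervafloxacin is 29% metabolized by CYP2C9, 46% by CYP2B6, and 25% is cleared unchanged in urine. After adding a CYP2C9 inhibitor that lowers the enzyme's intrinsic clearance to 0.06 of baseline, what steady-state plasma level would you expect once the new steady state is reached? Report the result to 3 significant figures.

The CYP2C9 pathway (29% of clearance) drops to 0.06× activity: 0.29 × 0.06 = 0.0174.
CYP2B6 (46%) and the residual 25% are unaffected.
Relative clearance = 0.0174 + 0.46 + 0.25 = 0.7274.
New steady-state plasma level = baseline ÷ relative clearance = 1.95 / 0.7274 = 2.68 μmol/L.

2.68 μmol/L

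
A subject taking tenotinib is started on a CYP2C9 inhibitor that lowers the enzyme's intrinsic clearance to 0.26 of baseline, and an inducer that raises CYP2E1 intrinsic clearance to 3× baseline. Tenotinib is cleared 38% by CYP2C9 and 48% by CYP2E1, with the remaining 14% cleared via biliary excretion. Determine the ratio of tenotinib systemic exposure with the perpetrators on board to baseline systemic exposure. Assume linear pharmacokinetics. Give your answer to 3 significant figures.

0.596

The CYP2C9 pathway (38% of clearance) falls to 0.26× activity: 0.38 × 0.26 = 0.0988.
The CYP2E1 pathway (48% of clearance) increases to 3× activity: 0.48 × 3 = 1.44.
The remaining 14% of clearance is unaffected.
New clearance relative to baseline: 0.0988 + 1.44 + 0.14 = 1.6788.
Because systemic exposure varies inversely with clearance, the combined effect is 1 / 1.6788 = 0.596.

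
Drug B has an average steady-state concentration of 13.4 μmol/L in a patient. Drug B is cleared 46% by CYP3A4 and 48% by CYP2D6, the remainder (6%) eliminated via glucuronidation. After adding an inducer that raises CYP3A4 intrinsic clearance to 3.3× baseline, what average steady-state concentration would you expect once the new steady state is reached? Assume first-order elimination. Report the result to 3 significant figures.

CYP3A4: 0.46 × 3.3 = 1.518
CYP2D6: 0.48 (unchanged)
Other: 0.06 (unchanged)
CL_new/CL_old = 1.518 + 0.48 + 0.06 = 2.058.
With dosing unchanged, average steady-state concentration scales as 1/CL: 13.4 / 2.058 = 6.51 μmol/L.

6.51 μmol/L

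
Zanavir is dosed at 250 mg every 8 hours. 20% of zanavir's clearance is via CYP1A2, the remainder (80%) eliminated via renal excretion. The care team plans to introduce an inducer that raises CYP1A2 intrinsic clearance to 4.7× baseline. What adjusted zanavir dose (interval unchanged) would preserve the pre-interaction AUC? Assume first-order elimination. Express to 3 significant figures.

The CYP1A2 pathway (20% of clearance) is boosted to 4.7× activity: 0.2 × 4.7 = 0.94.
Non-CYP routes (80%) are unchanged.
CL_new/CL_old = 0.94 + 0.8 = 1.74.
To maintain the same steady-state level, dose must scale with clearance: new dose = 250 × 1.74 = 435 mg.

435 mg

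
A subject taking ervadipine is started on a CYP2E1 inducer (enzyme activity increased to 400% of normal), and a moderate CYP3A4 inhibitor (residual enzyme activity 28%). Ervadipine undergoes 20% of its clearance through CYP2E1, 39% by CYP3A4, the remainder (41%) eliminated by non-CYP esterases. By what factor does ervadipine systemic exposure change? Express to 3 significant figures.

The CYP2E1 pathway (20% of clearance) increases to 4× activity: 0.2 × 4 = 0.8.
The CYP3A4 pathway (39% of clearance) drops to 0.28× activity: 0.39 × 0.28 = 0.1092.
Non-CYP routes (41%) are unchanged.
Relative clearance = 0.8 + 0.1092 + 0.41 = 1.3192.
Because systemic exposure varies inversely with clearance, the combined effect is 1 / 1.3192 = 0.758.

0.758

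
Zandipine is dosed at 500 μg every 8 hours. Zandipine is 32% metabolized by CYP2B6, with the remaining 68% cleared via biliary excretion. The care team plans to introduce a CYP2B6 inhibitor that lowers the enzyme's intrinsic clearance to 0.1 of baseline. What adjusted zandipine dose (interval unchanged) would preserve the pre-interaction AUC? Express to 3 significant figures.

CYP2B6: 0.32 × 0.1 = 0.032
Other: 0.68 (unchanged)
New clearance relative to baseline: 0.032 + 0.68 = 0.712.
Exposure is unchanged when dose changes in proportion to clearance. New dose = 500 μg × 0.712 = 356 μg.

356 μg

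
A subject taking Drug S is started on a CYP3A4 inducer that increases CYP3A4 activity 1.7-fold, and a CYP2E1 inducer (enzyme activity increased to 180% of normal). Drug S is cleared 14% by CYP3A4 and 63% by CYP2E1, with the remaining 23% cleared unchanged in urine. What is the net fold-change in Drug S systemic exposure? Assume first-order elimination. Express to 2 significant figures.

0.62

The CYP3A4 pathway (14% of clearance) is boosted to 1.7× activity: 0.14 × 1.7 = 0.238.
The CYP2E1 pathway (63% of clearance) increases to 1.8× activity: 0.63 × 1.8 = 1.134.
The remaining 23% of clearance is unaffected.
New clearance relative to baseline: 0.238 + 1.134 + 0.23 = 1.602.
Systemic exposure ∝ 1/CL: fold-change = 1 / 1.602 = 0.62.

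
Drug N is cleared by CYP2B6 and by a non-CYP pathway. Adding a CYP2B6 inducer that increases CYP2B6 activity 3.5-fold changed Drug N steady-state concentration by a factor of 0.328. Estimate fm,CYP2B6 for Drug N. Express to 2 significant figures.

Let fm be the CYP2B6 fraction. New clearance relative to baseline = fm × 3.5 + (1 − fm).
Steady-state concentration ratio = 1 / (new CL fraction), so new CL fraction = 1 / 0.328 = 3.049.
fm × 3.5 + 1 − fm = 3.049  ⇒  fm × (3.5 − 1) = 2.049  ⇒  fm = 0.82.

0.82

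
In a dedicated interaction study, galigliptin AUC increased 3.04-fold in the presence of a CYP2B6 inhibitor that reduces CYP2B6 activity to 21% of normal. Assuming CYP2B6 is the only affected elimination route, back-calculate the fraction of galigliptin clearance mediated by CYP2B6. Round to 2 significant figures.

0.85

CL'/CL = 1 / 3.04 = 0.3289
0.21·fm + (1 − fm) = 0.3289
fm = (0.3289 − 1) / (0.21 − 1) = 0.85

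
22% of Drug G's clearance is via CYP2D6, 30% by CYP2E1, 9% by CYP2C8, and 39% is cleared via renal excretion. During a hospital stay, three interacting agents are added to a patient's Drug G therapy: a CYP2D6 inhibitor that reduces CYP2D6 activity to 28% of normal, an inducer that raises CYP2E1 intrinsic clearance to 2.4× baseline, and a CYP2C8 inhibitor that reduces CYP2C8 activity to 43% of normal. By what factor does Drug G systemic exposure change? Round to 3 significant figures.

CYP2D6: 0.22 × 0.28 = 0.0616
CYP2E1: 0.3 × 2.4 = 0.72
CYP2C8: 0.09 × 0.43 = 0.0387
Other: 0.39 (unchanged)
CL_new/CL_old = 0.0616 + 0.72 + 0.0387 + 0.39 = 1.2103.
Systemic exposure ∝ 1/CL: fold-change = 1 / 1.2103 = 0.826.

0.826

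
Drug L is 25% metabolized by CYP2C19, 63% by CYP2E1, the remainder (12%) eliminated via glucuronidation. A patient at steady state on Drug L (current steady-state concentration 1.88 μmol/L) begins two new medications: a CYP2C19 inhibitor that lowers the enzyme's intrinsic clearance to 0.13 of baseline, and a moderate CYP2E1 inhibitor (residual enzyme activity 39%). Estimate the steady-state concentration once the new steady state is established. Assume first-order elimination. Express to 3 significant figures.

CYP2C19: 0.25 × 0.13 = 0.0325
CYP2E1: 0.63 × 0.39 = 0.2457
Other: 0.12 (unchanged)
CL_new/CL_old = 0.0325 + 0.2457 + 0.12 = 0.3982.
Dividing the baseline by the relative clearance: 1.88 / 0.3982 = 4.72 μmol/L.

4.72 μmol/L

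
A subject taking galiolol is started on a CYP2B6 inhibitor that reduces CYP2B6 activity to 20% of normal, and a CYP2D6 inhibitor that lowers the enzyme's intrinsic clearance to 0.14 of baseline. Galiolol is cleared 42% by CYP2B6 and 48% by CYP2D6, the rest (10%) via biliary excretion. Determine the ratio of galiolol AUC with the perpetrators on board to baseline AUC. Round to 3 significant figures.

3.98

The CYP2B6 pathway (42% of clearance) is reduced to 0.2× activity: 0.42 × 0.2 = 0.084.
The CYP2D6 pathway (48% of clearance) falls to 0.14× activity: 0.48 × 0.14 = 0.0672.
Non-CYP routes (10%) are unchanged.
New clearance relative to baseline: 0.084 + 0.0672 + 0.1 = 0.2512.
Because AUC varies inversely with clearance, the combined effect is 1 / 0.2512 = 3.98.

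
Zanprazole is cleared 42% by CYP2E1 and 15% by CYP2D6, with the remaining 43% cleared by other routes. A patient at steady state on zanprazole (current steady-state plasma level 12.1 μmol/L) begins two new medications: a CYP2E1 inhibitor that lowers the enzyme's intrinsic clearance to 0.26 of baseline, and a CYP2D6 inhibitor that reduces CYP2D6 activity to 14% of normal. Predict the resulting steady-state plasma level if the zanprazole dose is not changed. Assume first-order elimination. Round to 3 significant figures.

CYP2E1: 0.42 × 0.26 = 0.1092
CYP2D6: 0.15 × 0.14 = 0.021
Other: 0.43 (unchanged)
New clearance relative to baseline: 0.1092 + 0.021 + 0.43 = 0.5602.
Dividing the baseline by the relative clearance: 12.1 / 0.5602 = 21.6 μmol/L.

21.6 μmol/L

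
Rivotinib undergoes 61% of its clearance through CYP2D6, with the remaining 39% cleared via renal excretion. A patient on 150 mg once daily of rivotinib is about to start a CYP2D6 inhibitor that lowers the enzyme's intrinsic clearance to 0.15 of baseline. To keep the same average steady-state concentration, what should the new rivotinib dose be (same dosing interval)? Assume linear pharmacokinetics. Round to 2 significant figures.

72 mg

CYP2D6: 0.61 × 0.15 = 0.0915
Other: 0.39 (unchanged)
CL_new/CL_old = 0.0915 + 0.39 = 0.4815.
To maintain the same steady-state level, dose must scale with clearance: new dose = 150 × 0.4815 = 72 mg.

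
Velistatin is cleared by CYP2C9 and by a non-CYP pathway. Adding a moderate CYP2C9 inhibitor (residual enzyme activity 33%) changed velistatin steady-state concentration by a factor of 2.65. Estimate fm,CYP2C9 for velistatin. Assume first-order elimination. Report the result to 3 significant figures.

0.929

Call the CYP2C9 fraction fm. After the interaction, CL_new/CL_old = fm × 0.33 + (1 − fm).
Steady-state concentration ratio = 1 / (new CL fraction), so new CL fraction = 1 / 2.65 = 0.3774.
fm × 0.33 + 1 − fm = 0.3774  ⇒  fm × (0.33 − 1) = −0.6226  ⇒  fm = 0.929.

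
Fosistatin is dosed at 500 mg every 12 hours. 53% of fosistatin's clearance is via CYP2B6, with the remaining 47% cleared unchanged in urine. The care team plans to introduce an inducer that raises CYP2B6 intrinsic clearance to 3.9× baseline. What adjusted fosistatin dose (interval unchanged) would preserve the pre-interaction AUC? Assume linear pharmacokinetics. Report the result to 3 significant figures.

1.27 × 10³ mg

The CYP2B6 pathway (53% of clearance) is boosted to 3.9× activity: 0.53 × 3.9 = 2.067.
Non-CYP routes (47%) are unchanged.
CL_new/CL_old = 2.067 + 0.47 = 2.537.
Exposure is unchanged when dose changes in proportion to clearance. New dose = 500 mg × 2.537 = 1.27 × 10³ mg.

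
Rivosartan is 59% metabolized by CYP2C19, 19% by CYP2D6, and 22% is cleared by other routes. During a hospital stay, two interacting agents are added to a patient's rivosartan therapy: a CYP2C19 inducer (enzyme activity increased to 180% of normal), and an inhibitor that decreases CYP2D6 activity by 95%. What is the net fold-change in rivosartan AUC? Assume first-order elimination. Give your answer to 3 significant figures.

0.774

The CYP2C19 pathway (59% of clearance) is boosted to 1.8× activity: 0.59 × 1.8 = 1.062.
The CYP2D6 pathway (19% of clearance) is reduced to 0.05× activity: 0.19 × 0.05 = 0.0095.
Non-CYP routes (22%) are unchanged.
Relative clearance = 1.062 + 0.0095 + 0.22 = 1.2915.
Net AUC ratio = 1 / 1.2915 = 0.774.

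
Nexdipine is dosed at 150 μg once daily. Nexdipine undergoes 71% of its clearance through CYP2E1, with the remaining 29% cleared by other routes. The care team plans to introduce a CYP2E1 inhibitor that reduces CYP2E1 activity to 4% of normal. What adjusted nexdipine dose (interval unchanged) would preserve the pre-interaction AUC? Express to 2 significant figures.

48 μg

The CYP2E1 pathway (71% of clearance) is reduced to 0.04× activity: 0.71 × 0.04 = 0.0284.
Non-CYP routes (29%) are unchanged.
Relative clearance = 0.0284 + 0.29 = 0.3184.
To maintain the same steady-state level, dose must scale with clearance: new dose = 150 × 0.3184 = 48 μg.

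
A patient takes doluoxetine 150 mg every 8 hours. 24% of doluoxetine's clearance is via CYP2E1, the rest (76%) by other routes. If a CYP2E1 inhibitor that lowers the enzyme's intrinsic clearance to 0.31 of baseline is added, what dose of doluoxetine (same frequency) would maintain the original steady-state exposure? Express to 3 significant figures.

The CYP2E1 pathway (24% of clearance) is reduced to 0.31× activity: 0.24 × 0.31 = 0.0744.
The remaining 76% of clearance is unaffected.
CL_new/CL_old = 0.0744 + 0.76 = 0.8344.
To maintain the same steady-state level, dose must scale with clearance: new dose = 150 × 0.8344 = 125 mg.

125 mg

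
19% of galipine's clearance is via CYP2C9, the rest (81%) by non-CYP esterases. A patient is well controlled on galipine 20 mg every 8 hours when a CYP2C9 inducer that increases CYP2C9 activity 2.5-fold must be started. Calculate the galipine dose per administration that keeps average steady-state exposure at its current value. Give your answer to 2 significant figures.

CYP2C9: 0.19 × 2.5 = 0.475
Other: 0.81 (unchanged)
Relative clearance = 0.475 + 0.81 = 1.285.
Css,avg = (dose rate)/CL, so holding Css fixed requires dose ∝ CL: 20 × 1.285 = 26 mg.

26 mg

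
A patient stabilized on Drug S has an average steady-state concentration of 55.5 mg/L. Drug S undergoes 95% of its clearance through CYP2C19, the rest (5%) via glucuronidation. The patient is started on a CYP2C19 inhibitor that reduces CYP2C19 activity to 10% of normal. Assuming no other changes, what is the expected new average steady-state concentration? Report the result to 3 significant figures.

The CYP2C19 pathway (95% of clearance) is reduced to 0.1× activity: 0.95 × 0.1 = 0.095.
The remaining 5% of clearance is unaffected.
New clearance relative to baseline: 0.095 + 0.05 = 0.145.
With dosing unchanged, average steady-state concentration scales as 1/CL: 55.5 / 0.145 = 383 mg/L.

383 mg/L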